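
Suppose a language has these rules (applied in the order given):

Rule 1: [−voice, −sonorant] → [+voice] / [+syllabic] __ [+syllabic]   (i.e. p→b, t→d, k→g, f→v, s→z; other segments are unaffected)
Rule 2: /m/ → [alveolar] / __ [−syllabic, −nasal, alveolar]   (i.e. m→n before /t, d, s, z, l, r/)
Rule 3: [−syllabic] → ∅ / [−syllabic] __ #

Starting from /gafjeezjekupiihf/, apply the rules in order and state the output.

gafjeezjegubiih

Rule 1 (intervocalic voicing): /k/ is a voiceless obstruent between vowels /e/ and /u/, so it voices to [g]. /p/ is a voiceless obstruent between vowels /u/ and /i/, so it voices to [b]. /gafjeezjekupiihf/ → gafjeezjegubiihf.
Rule 2 (nasal place assimilation): no segment meets the environment; /gafjeezjegubiihf/ is unchanged.
Rule 3 (final cluster simplification): /f/ is the second consonant of a word-final cluster /hf/, so it deletes. /gafjeezjegubiihf/ → gafjeezjegubiih.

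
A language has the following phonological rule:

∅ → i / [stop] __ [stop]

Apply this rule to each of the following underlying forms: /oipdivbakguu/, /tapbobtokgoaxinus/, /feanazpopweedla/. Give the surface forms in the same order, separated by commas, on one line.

oipidivbakiguu, tapibobitokigoaxinus, feanazpopweedla

/oipdivbakguu/: /p/ and /d/ form a stop–stop cluster, so [i] is inserted between them. /k/ and /g/ form a stop–stop cluster, so [i] is inserted between them. → [oipidivbakiguu].
/tapbobtokgoaxinus/: /p/ and /b/ form a stop–stop cluster, so [i] is inserted between them. /b/ and /t/ form a stop–stop cluster, so [i] is inserted between them. /k/ and /g/ form a stop–stop cluster, so [i] is inserted between them. → [tapibobitokigoaxinus].
/feanazpopweedla/: the rule's environment is not met; surfaces unchanged as [feanazpopweedla].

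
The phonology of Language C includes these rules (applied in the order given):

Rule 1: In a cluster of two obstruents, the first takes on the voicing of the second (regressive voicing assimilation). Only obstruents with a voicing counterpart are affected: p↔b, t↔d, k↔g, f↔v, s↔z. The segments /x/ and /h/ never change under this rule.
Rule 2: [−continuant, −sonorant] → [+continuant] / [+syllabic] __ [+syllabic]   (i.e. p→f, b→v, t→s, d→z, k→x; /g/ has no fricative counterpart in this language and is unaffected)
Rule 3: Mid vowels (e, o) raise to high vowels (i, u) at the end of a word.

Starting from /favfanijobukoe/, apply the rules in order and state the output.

Rule 1 (regressive voicing assimilation): /v/ precedes the voiceless obstruent /f/, so it devoices to [f] by assimilation. /favfanijobukoe/ → faffanijobukoe.
Rule 2 (intervocalic spirantization): /b/ is a stop between vowels /o/ and /u/, so it spirantizes to the fricative [v]. /k/ is a stop between vowels /u/ and /o/, so it spirantizes to the fricative [x]. /faffanijobukoe/ → faffanijovuxoe.
Rule 3 (final vowel raising): /e/ is a mid vowel in word-final position, so it raises to [i]. /faffanijovuxoe/ → faffanijovuxoi.

faffanijovuxoi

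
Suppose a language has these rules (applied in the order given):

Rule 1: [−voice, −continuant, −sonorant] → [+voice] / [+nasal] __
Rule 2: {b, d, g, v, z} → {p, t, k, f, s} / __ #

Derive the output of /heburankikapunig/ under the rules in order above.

Rule 1 (post-nasal voicing): /k/ is a voiceless stop immediately after the nasal /n/, so it voices to [g]. /heburankikapunig/ → heburangikapunig.
Rule 2 (final devoicing): /g/ is a voiced obstruent in word-final position, so it devoices to [k]. /heburangikapunig/ → heburangikapunik.

heburangikapunik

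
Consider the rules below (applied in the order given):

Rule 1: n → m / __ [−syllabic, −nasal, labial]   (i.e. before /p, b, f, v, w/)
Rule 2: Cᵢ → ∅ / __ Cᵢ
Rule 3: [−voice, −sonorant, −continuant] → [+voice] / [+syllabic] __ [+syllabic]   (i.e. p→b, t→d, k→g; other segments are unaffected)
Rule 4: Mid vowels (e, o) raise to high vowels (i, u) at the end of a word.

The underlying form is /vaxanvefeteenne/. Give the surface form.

Rule 1 (nasal place assimilation): /n/ precedes the labial consonant /v/, so it assimilates in place to [m]. /vaxanvefeteenne/ → vaxamvefeteenne.
Rule 2 (degemination): /nn/ is a geminate; the first /n/ deletes. /vaxamvefeteenne/ → vaxamvefeteene.
Rule 3 (intervocalic voicing): /t/ is a voiceless stop between vowels /e/ and /e/, so it voices to [d]. /vaxamvefeteene/ → vaxamvefedeene.
Rule 4 (final vowel raising): /e/ is a mid vowel in word-final position, so it raises to [i]. /vaxamvefedeene/ → vaxamvefedeeni.

vaxamvefedeeni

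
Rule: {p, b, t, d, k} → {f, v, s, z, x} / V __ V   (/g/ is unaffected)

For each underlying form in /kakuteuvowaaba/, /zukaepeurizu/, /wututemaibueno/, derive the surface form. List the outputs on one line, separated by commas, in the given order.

/kakuteuvowaaba/: /k/ is a stop between vowels /a/ and /u/, so it spirantizes to the fricative [x]. /t/ is a stop between vowels /u/ and /e/, so it spirantizes to the fricative [s]. /b/ is a stop between vowels /a/ and /a/, so it spirantizes to the fricative [v]. → [kaxuseuvowaava].
/zukaepeurizu/: /k/ is a stop between vowels /u/ and /a/, so it spirantizes to the fricative [x]. /p/ is a stop between vowels /e/ and /e/, so it spirantizes to the fricative [f]. → [zuxaefeurizu].
/wututemaibueno/: /t/ is a stop between vowels /u/ and /u/, so it spirantizes to the fricative [s]. /t/ is a stop between vowels /u/ and /e/, so it spirantizes to the fricative [s]. /b/ is a stop between vowels /i/ and /u/, so it spirantizes to the fricative [v]. → [wususemaivueno].

kaxuseuvowaava, zuxaefeurizu, wususemaivueno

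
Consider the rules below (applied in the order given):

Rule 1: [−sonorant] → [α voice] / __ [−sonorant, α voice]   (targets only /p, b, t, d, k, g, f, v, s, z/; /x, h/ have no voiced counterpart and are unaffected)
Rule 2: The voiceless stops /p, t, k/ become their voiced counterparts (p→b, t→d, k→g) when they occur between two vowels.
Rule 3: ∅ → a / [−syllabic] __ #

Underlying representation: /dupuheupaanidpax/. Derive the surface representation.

Rule 1 (regressive voicing assimilation): /d/ precedes the voiceless obstruent /p/, so it devoices to [t] by assimilation. /dupuheupaanidpax/ → dupuheupaanitpax.
Rule 2 (intervocalic voicing): /p/ is a voiceless stop between vowels /u/ and /u/, so it voices to [b]. /p/ is a voiceless stop between vowels /u/ and /a/, so it voices to [b]. /dupuheupaanitpax/ → dubuheubaanitpax.
Rule 3 (final a-epenthesis): the form ends in the consonant /x/, so [a] is inserted word-finally. /dubuheubaanitpax/ → dubuheubaanitpaxa.

dubuheubaanitpaxa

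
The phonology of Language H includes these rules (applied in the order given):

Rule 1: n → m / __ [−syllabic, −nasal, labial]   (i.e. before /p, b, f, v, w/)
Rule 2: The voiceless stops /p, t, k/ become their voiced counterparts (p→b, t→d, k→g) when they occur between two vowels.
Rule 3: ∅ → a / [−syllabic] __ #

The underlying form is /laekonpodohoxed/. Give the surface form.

Rule 1 (nasal place assimilation): /n/ precedes the labial consonant /p/, so it assimilates in place to [m]. /laekonpodohoxed/ → laekompodohoxed.
Rule 2 (intervocalic voicing): /k/ is a voiceless stop between vowels /e/ and /o/, so it voices to [g]. /laekompodohoxed/ → laegompodohoxed.
Rule 3 (final a-epenthesis): the form ends in the consonant /d/, so [a] is inserted word-finally. /laegompodohoxed/ → laegompodohoxeda.

laegompodohoxeda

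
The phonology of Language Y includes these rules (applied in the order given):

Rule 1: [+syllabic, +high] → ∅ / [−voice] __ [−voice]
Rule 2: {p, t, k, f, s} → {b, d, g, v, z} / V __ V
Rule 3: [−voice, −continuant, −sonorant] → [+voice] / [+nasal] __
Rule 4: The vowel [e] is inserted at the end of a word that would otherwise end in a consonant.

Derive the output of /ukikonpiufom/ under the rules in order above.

Rule 1 (high vowel syncope): /i/ is a high vowel flanked by voiceless consonants /k/ and /k/, so it deletes. /ukikonpiufom/ → ukkonpiufom.
Rule 2 (intervocalic voicing): /f/ is a voiceless obstruent between vowels /u/ and /o/, so it voices to [v]. /ukkonpiufom/ → ukkonpiuvom.
Rule 3 (post-nasal voicing): /p/ is a voiceless stop immediately after the nasal /n/, so it voices to [b]. /ukkonpiuvom/ → ukkonbiuvom.
Rule 4 (final e-epenthesis): the form ends in the consonant /m/, so [e] is inserted word-finally. /ukkonbiuvom/ → ukkonbiuvome.

ukkonbiuvome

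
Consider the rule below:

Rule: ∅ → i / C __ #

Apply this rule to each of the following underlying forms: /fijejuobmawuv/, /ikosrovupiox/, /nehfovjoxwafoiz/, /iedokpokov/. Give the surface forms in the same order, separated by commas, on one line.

fijejuobmawuvi, ikosrovupioxi, nehfovjoxwafoizi, iedokpokovi

/fijejuobmawuv/: the form ends in the consonant /v/, so [i] is inserted word-finally. → [fijejuobmawuvi].
/ikosrovupiox/: the form ends in the consonant /x/, so [i] is inserted word-finally. → [ikosrovupioxi].
/nehfovjoxwafoiz/: the form ends in the consonant /z/, so [i] is inserted word-finally. → [nehfovjoxwafoizi].
/iedokpokov/: the form ends in the consonant /v/, so [i] is inserted word-finally. → [iedokpokovi].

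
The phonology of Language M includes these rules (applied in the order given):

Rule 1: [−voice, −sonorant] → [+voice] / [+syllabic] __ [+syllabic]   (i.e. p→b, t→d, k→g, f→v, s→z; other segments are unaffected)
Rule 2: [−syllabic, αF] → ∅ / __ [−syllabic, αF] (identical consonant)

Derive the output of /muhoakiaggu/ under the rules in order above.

muhoagiagu

Rule 1 (intervocalic voicing): /k/ is a voiceless obstruent between vowels /a/ and /i/, so it voices to [g]. /muhoakiaggu/ → muhoagiaggu.
Rule 2 (degemination): /gg/ is a geminate; the first /g/ deletes. /muhoagiaggu/ → muhoagiagu.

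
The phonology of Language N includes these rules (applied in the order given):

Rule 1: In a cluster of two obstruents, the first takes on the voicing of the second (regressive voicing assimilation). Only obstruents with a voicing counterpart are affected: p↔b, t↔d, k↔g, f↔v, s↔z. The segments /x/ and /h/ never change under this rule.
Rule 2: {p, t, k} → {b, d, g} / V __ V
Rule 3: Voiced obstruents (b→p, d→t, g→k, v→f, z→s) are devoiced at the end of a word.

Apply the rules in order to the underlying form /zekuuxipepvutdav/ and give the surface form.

zeguuxibebvuddaf

Rule 1 (regressive voicing assimilation): /p/ precedes the voiced obstruent /v/, so it voices to [b] by assimilation. /t/ precedes the voiced obstruent /d/, so it voices to [d] by assimilation. /zekuuxipepvutdav/ → zekuuxipebvuddav.
Rule 2 (intervocalic voicing): /k/ is a voiceless stop between vowels /e/ and /u/, so it voices to [g]. /p/ is a voiceless stop between vowels /i/ and /e/, so it voices to [b]. /zekuuxipebvuddav/ → zeguuxibebvuddav.
Rule 3 (final devoicing): /v/ is a voiced obstruent in word-final position, so it devoices to [f]. /zeguuxibebvuddav/ → zeguuxibebvuddaf.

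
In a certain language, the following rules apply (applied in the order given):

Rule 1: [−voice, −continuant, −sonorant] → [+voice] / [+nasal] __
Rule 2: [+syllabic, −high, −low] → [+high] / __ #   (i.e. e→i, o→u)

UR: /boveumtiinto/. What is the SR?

boveumdiindu

Rule 1 (post-nasal voicing): /t/ is a voiceless stop immediately after the nasal /m/, so it voices to [d]. /t/ is a voiceless stop immediately after the nasal /n/, so it voices to [d]. /boveumtiinto/ → boveumdiindo.
Rule 2 (final vowel raising): /o/ is a mid vowel in word-final position, so it raises to [u]. /boveumdiindo/ → boveumdiindu.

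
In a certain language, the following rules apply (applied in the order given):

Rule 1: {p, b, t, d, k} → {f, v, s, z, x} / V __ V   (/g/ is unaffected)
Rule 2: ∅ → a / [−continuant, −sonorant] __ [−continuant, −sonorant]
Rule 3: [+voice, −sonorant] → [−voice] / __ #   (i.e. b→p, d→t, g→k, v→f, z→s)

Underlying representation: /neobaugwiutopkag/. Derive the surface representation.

neovaugwiusopakak

Rule 1 (intervocalic spirantization): /b/ is a stop between vowels /o/ and /a/, so it spirantizes to the fricative [v]. /t/ is a stop between vowels /u/ and /o/, so it spirantizes to the fricative [s]. /neobaugwiutopkag/ → neovaugwiusopkag.
Rule 2 (stop-cluster a-epenthesis): /p/ and /k/ form a stop–stop cluster, so [a] is inserted between them. /neovaugwiusopkag/ → neovaugwiusopakag.
Rule 3 (final devoicing): /g/ is a voiced obstruent in word-final position, so it devoices to [k]. /neovaugwiusopakag/ → neovaugwiusopakak.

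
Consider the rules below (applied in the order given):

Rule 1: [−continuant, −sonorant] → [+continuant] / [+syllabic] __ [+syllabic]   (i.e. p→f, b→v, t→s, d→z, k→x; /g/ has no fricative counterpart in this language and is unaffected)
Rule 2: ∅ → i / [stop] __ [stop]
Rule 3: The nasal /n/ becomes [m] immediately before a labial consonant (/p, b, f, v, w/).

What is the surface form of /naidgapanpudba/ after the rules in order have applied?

naidigafampudiba

Rule 1 (intervocalic spirantization): /p/ is a stop between vowels /a/ and /a/, so it spirantizes to the fricative [f]. /naidgapanpudba/ → naidgafanpudba.
Rule 2 (stop-cluster i-epenthesis): /d/ and /g/ form a stop–stop cluster, so [i] is inserted between them. /d/ and /b/ form a stop–stop cluster, so [i] is inserted between them. /naidgafanpudba/ → naidigafanpudiba.
Rule 3 (nasal place assimilation): /n/ precedes the labial consonant /p/, so it assimilates in place to [m]. /naidigafanpudiba/ → naidigafampudiba.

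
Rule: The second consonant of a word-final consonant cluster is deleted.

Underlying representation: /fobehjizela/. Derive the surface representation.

fobehjizela

No segment of /fobehjizela/ meets the structural description of the rule, so the form surfaces unchanged.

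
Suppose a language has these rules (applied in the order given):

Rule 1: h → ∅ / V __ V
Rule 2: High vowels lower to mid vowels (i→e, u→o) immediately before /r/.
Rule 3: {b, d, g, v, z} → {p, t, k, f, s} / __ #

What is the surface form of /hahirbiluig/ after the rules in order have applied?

haerbiluik

Rule 1 (intervocalic h-deletion): /h/ occurs between vowels /a/ and /i/, so it deletes. /hahirbiluig/ → hairbiluig.
Rule 2 (pre-rhotic lowering): /i/ is a high vowel immediately before /r/, so it lowers to [e]. /hairbiluig/ → haerbiluig.
Rule 3 (final devoicing): /g/ is a voiced obstruent in word-final position, so it devoices to [k]. /haerbiluig/ → haerbiluik.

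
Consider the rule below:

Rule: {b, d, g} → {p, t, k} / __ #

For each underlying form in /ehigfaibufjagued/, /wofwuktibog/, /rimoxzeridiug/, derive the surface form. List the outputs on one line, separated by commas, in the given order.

ehigfaibufjaguet, wofwuktibok, rimoxzeridiuk

/ehigfaibufjagued/: /d/ is a voiced stop in word-final position, so it devoices to [t]. → [ehigfaibufjaguet].
/wofwuktibog/: /g/ is a voiced stop in word-final position, so it devoices to [k]. → [wofwuktibok].
/rimoxzeridiug/: /g/ is a voiced stop in word-final position, so it devoices to [k]. → [rimoxzeridiuk].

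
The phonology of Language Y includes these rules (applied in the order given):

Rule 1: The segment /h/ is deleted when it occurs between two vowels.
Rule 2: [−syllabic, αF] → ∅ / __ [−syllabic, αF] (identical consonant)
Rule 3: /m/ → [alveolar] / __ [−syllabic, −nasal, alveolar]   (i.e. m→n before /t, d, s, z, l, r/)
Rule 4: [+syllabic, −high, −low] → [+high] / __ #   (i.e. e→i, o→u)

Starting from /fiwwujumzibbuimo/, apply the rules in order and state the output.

fiwujunzibuimu

Rule 1 (intervocalic h-deletion): no segment meets the environment; /fiwwujumzibbuimo/ is unchanged.
Rule 2 (degemination): /ww/ is a geminate; the first /w/ deletes. /bb/ is a geminate; the first /b/ deletes. /fiwwujumzibbuimo/ → fiwujumzibuimo.
Rule 3 (nasal place assimilation): /m/ precedes the alveolar consonant /z/, so it assimilates in place to [n]. /fiwujumzibuimo/ → fiwujunzibuimo.
Rule 4 (final vowel raising): /o/ is a mid vowel in word-final position, so it raises to [u]. /fiwujunzibuimo/ → fiwujunzibuimu.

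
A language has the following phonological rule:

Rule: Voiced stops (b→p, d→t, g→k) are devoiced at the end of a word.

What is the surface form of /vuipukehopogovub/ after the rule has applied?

/b/ is a voiced stop in word-final position, so it devoices to [p].
The other instance of /g/ does not occur in the required environment and remains unchanged.
Surface form: [vuipukehopogovup].

vuipukehopogovup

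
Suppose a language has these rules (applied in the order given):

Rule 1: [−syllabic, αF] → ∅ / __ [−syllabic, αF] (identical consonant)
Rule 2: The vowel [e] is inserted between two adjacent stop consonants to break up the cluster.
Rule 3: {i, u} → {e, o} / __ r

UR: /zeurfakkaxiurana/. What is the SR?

zeorfakaxiorana

Rule 1 (degemination): /kk/ is a geminate; the first /k/ deletes. /zeurfakkaxiurana/ → zeurfakaxiurana.
Rule 2 (stop-cluster e-epenthesis): no segment meets the environment; /zeurfakaxiurana/ is unchanged.
Rule 3 (pre-rhotic lowering): /u/ is a high vowel immediately before /r/, so it lowers to [o]. /u/ is a high vowel immediately before /r/, so it lowers to [o]. /zeurfakaxiurana/ → zeorfakaxiorana.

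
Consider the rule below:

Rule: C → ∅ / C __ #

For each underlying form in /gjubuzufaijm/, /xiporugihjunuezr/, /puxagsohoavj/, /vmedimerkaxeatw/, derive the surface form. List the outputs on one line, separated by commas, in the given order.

gjubuzufaij, xiporugihjunuez, puxagsohoav, vmedimerkaxeat

/gjubuzufaijm/: /m/ is the second consonant of a word-final cluster /jm/, so it deletes. → [gjubuzufaij].
/xiporugihjunuezr/: /r/ is the second consonant of a word-final cluster /zr/, so it deletes. → [xiporugihjunuez].
/puxagsohoavj/: /j/ is the second consonant of a word-final cluster /vj/, so it deletes. → [puxagsohoav].
/vmedimerkaxeatw/: /w/ is the second consonant of a word-final cluster /tw/, so it deletes. → [vmedimerkaxeat].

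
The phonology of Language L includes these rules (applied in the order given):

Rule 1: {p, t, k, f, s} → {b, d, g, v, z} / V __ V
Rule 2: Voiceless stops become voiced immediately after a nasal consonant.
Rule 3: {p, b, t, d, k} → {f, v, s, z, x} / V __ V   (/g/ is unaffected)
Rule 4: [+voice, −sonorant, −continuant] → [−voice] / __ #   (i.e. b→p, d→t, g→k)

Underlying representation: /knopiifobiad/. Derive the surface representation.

knoviivoviat

Rule 1 (intervocalic voicing): /p/ is a voiceless obstruent between vowels /o/ and /i/, so it voices to [b]. /f/ is a voiceless obstruent between vowels /i/ and /o/, so it voices to [v]. /knopiifobiad/ → knobiivobiad.
Rule 2 (post-nasal voicing): no segment meets the environment; /knobiivobiad/ is unchanged.
Rule 3 (intervocalic spirantization): /b/ is a stop between vowels /o/ and /i/, so it spirantizes to the fricative [v]. /b/ is a stop between vowels /o/ and /i/, so it spirantizes to the fricative [v]. /knobiivobiad/ → knoviivoviad.
Rule 4 (final devoicing): /d/ is a voiced stop in word-final position, so it devoices to [t]. /knoviivoviad/ → knoviivoviat.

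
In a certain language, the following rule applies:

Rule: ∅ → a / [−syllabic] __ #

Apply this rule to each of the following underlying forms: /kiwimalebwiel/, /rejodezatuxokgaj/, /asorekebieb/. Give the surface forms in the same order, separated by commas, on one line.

/kiwimalebwiel/: the form ends in the consonant /l/, so [a] is inserted word-finally. → [kiwimalebwiela].
/rejodezatuxokgaj/: the form ends in the consonant /j/, so [a] is inserted word-finally. → [rejodezatuxokgaja].
/asorekebieb/: the form ends in the consonant /b/, so [a] is inserted word-finally. → [asorekebieba].

kiwimalebwiela, rejodezatuxokgaja, asorekebieba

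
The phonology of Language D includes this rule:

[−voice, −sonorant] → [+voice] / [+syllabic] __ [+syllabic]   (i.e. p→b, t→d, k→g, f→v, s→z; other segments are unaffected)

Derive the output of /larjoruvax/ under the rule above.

No segment of /larjoruvax/ meets the structural description of the rule, so the form surfaces unchanged.

larjoruvax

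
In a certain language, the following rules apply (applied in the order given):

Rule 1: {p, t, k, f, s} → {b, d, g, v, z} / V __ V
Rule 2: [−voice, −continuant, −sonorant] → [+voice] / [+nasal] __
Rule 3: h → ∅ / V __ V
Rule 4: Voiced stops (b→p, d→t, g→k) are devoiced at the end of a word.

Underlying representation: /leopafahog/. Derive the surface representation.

Rule 1 (intervocalic voicing): /p/ is a voiceless obstruent between vowels /o/ and /a/, so it voices to [b]. /f/ is a voiceless obstruent between vowels /a/ and /a/, so it voices to [v]. /leopafahog/ → leobavahog.
Rule 2 (post-nasal voicing): no segment meets the environment; /leobavahog/ is unchanged.
Rule 3 (intervocalic h-deletion): /h/ occurs between vowels /a/ and /o/, so it deletes. /leobavahog/ → leobavaog.
Rule 4 (final devoicing): /g/ is a voiced stop in word-final position, so it devoices to [k]. /leobavaog/ → leobavaok.

leobavaok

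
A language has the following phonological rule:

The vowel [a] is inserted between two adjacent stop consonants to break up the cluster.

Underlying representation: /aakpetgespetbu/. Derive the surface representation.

/k/ and /p/ form a stop–stop cluster, so [a] is inserted between them.
/t/ and /g/ form a stop–stop cluster, so [a] is inserted between them.
/t/ and /b/ form a stop–stop cluster, so [a] is inserted between them.
Surface form: [aakapetagespetabu].

aakapetagespetabu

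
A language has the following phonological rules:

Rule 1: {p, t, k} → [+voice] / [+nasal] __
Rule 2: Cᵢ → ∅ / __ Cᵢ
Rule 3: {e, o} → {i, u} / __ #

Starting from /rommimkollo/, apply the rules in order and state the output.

Rule 1 (post-nasal voicing): /k/ is a voiceless stop immediately after the nasal /m/, so it voices to [g]. /rommimkollo/ → rommimgollo.
Rule 2 (degemination): /mm/ is a geminate; the first /m/ deletes. /ll/ is a geminate; the first /l/ deletes. /rommimgollo/ → romimgolo.
Rule 3 (final vowel raising): /o/ is a mid vowel in word-final position, so it raises to [u]. /romimgolo/ → romimgolu.

romimgolu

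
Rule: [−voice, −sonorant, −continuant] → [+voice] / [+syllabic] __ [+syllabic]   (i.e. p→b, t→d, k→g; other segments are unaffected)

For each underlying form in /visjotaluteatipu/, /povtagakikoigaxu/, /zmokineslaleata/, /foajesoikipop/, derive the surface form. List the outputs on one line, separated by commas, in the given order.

visjodaludeadibu, povtagagigoigaxu, zmogineslaleada, foajesoigibop

/visjotaluteatipu/: /t/ is a voiceless stop between vowels /o/ and /a/, so it voices to [d]. /t/ is a voiceless stop between vowels /u/ and /e/, so it voices to [d]. /t/ is a voiceless stop between vowels /a/ and /i/, so it voices to [d]. /p/ is a voiceless stop between vowels /i/ and /u/, so it voices to [b]. → [visjodaludeadibu].
/povtagakikoigaxu/: /k/ is a voiceless stop between vowels /a/ and /i/, so it voices to [g]. /k/ is a voiceless stop between vowels /i/ and /o/, so it voices to [g]. → [povtagagigoigaxu].
/zmokineslaleata/: /k/ is a voiceless stop between vowels /o/ and /i/, so it voices to [g]. /t/ is a voiceless stop between vowels /a/ and /a/, so it voices to [d]. → [zmogineslaleada].
/foajesoikipop/: /k/ is a voiceless stop between vowels /i/ and /i/, so it voices to [g]. /p/ is a voiceless stop between vowels /i/ and /o/, so it voices to [b]. → [foajesoigibop].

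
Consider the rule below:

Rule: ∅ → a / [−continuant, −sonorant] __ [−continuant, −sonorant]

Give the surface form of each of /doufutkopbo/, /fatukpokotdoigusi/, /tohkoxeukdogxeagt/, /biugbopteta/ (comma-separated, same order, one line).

/doufutkopbo/: /t/ and /k/ form a stop–stop cluster, so [a] is inserted between them. /p/ and /b/ form a stop–stop cluster, so [a] is inserted between them. → [doufutakopabo].
/fatukpokotdoigusi/: /k/ and /p/ form a stop–stop cluster, so [a] is inserted between them. /t/ and /d/ form a stop–stop cluster, so [a] is inserted between them. → [fatukapokotadoigusi].
/tohkoxeukdogxeagt/: /k/ and /d/ form a stop–stop cluster, so [a] is inserted between them. /g/ and /t/ form a stop–stop cluster, so [a] is inserted between them. → [tohkoxeukadogxeagat].
/biugbopteta/: /g/ and /b/ form a stop–stop cluster, so [a] is inserted between them. /p/ and /t/ form a stop–stop cluster, so [a] is inserted between them. → [biugabopateta].

doufutakopabo, fatukapokotadoigusi, tohkoxeukadogxeagat, biugabopateta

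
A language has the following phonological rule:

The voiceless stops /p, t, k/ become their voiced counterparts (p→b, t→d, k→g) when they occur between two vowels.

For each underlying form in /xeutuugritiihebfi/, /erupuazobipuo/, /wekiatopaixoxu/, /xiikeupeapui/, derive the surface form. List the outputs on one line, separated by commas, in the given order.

xeuduugridiihebfi, erubuazobibuo, wegiadobaixoxu, xiigeubeabui

/xeutuugritiihebfi/: /t/ is a voiceless stop between vowels /u/ and /u/, so it voices to [d]. /t/ is a voiceless stop between vowels /i/ and /i/, so it voices to [d]. → [xeuduugridiihebfi].
/erupuazobipuo/: /p/ is a voiceless stop between vowels /u/ and /u/, so it voices to [b]. /p/ is a voiceless stop between vowels /i/ and /u/, so it voices to [b]. → [erubuazobibuo].
/wekiatopaixoxu/: /k/ is a voiceless stop between vowels /e/ and /i/, so it voices to [g]. /t/ is a voiceless stop between vowels /a/ and /o/, so it voices to [d]. /p/ is a voiceless stop between vowels /o/ and /a/, so it voices to [b]. → [wegiadobaixoxu].
/xiikeupeapui/: /k/ is a voiceless stop between vowels /i/ and /e/, so it voices to [g]. /p/ is a voiceless stop between vowels /u/ and /e/, so it voices to [b]. /p/ is a voiceless stop between vowels /a/ and /u/, so it voices to [b]. → [xiigeubeabui].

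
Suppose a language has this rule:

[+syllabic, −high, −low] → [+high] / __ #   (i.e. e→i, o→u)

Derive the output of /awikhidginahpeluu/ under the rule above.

awikhidginahpeluu

No segment of /awikhidginahpeluu/ meets the structural description of the rule, so the form surfaces unchanged.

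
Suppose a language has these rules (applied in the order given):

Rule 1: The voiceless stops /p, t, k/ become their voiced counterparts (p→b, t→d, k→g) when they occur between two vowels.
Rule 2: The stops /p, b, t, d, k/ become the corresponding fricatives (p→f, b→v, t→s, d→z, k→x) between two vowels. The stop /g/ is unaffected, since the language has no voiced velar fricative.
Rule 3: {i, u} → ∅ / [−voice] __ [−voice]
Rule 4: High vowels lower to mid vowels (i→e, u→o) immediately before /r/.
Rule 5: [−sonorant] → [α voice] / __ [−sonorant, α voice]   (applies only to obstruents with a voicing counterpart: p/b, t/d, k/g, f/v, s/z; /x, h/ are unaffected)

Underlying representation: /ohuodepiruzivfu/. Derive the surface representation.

ohuozeveruziffu

Rule 1 (intervocalic voicing): /p/ is a voiceless stop between vowels /e/ and /i/, so it voices to [b]. /ohuodepiruzivfu/ → ohuodebiruzivfu.
Rule 2 (intervocalic spirantization): /d/ is a stop between vowels /o/ and /e/, so it spirantizes to the fricative [z]. /b/ is a stop between vowels /e/ and /i/, so it spirantizes to the fricative [v]. /ohuodebiruzivfu/ → ohuozeviruzivfu.
Rule 3 (high vowel syncope): no segment meets the environment; /ohuozeviruzivfu/ is unchanged.
Rule 4 (pre-rhotic lowering): /i/ is a high vowel immediately before /r/, so it lowers to [e]. /ohuozeviruzivfu/ → ohuozeveruzivfu.
Rule 5 (regressive voicing assimilation): /v/ precedes the voiceless obstruent /f/, so it devoices to [f] by assimilation. /ohuozeveruzivfu/ → ohuozeveruziffu.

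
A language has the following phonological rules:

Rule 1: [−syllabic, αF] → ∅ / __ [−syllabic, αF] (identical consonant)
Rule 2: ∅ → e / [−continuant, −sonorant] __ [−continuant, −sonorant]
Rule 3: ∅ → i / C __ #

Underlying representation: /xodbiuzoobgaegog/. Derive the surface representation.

xodebiuzoobegaegogi

Rule 1 (degemination): no segment meets the environment; /xodbiuzoobgaegog/ is unchanged.
Rule 2 (stop-cluster e-epenthesis): /d/ and /b/ form a stop–stop cluster, so [e] is inserted between them. /b/ and /g/ form a stop–stop cluster, so [e] is inserted between them. /xodbiuzoobgaegog/ → xodebiuzoobegaegog.
Rule 3 (final i-epenthesis): the form ends in the consonant /g/, so [i] is inserted word-finally. /xodebiuzoobegaegog/ → xodebiuzoobegaegogi.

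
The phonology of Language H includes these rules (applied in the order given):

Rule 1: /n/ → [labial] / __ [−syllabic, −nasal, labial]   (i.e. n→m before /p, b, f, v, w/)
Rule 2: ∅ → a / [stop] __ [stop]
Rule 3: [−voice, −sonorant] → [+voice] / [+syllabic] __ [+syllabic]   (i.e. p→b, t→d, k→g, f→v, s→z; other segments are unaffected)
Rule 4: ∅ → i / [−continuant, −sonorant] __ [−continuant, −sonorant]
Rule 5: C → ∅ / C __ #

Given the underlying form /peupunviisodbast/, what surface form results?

peubumviizodabas

Rule 1 (nasal place assimilation): /n/ precedes the labial consonant /v/, so it assimilates in place to [m]. /peupunviisodbast/ → peupumviisodbast.
Rule 2 (stop-cluster a-epenthesis): /d/ and /b/ form a stop–stop cluster, so [a] is inserted between them. /peupumviisodbast/ → peupumviisodabast.
Rule 3 (intervocalic voicing): /p/ is a voiceless obstruent between vowels /u/ and /u/, so it voices to [b]. /s/ is a voiceless obstruent between vowels /i/ and /o/, so it voices to [z]. /peupumviisodabast/ → peubumviizodabast.
Rule 4 (stop-cluster i-epenthesis): no segment meets the environment; /peubumviizodabast/ is unchanged.
Rule 5 (final cluster simplification): /t/ is the second consonant of a word-final cluster /st/, so it deletes. /peubumviizodabast/ → peubumviizodabas.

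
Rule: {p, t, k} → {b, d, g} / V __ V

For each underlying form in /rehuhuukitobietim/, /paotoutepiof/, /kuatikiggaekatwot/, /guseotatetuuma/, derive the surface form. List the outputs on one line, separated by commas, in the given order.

/rehuhuukitobietim/: /k/ is a voiceless stop between vowels /u/ and /i/, so it voices to [g]. /t/ is a voiceless stop between vowels /i/ and /o/, so it voices to [d]. /t/ is a voiceless stop between vowels /e/ and /i/, so it voices to [d]. → [rehuhuugidobiedim].
/paotoutepiof/: /t/ is a voiceless stop between vowels /o/ and /o/, so it voices to [d]. /t/ is a voiceless stop between vowels /u/ and /e/, so it voices to [d]. /p/ is a voiceless stop between vowels /e/ and /i/, so it voices to [b]. → [paodoudebiof].
/kuatikiggaekatwot/: /t/ is a voiceless stop between vowels /a/ and /i/, so it voices to [d]. /k/ is a voiceless stop between vowels /i/ and /i/, so it voices to [g]. /k/ is a voiceless stop between vowels /e/ and /a/, so it voices to [g]. → [kuadigiggaegatwot].
/guseotatetuuma/: /t/ is a voiceless stop between vowels /o/ and /a/, so it voices to [d]. /t/ is a voiceless stop between vowels /a/ and /e/, so it voices to [d]. /t/ is a voiceless stop between vowels /e/ and /u/, so it voices to [d]. → [guseodadeduuma].

rehuhuugidobiedim, paodoudebiof, kuadigiggaegatwot, guseodadeduuma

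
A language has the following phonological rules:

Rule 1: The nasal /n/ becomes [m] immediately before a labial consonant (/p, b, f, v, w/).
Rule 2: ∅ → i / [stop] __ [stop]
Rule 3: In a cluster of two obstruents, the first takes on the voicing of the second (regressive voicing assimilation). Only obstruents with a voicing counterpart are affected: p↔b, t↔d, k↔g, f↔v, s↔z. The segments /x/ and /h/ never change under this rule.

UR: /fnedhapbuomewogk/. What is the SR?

Rule 1 (nasal place assimilation): no segment meets the environment; /fnedhapbuomewogk/ is unchanged.
Rule 2 (stop-cluster i-epenthesis): /p/ and /b/ form a stop–stop cluster, so [i] is inserted between them. /g/ and /k/ form a stop–stop cluster, so [i] is inserted between them. /fnedhapbuomewogk/ → fnedhapibuomewogik.
Rule 3 (regressive voicing assimilation): /d/ precedes the voiceless obstruent /h/, so it devoices to [t] by assimilation. /fnedhapibuomewogik/ → fnethapibuomewogik.

fnethapibuomewogik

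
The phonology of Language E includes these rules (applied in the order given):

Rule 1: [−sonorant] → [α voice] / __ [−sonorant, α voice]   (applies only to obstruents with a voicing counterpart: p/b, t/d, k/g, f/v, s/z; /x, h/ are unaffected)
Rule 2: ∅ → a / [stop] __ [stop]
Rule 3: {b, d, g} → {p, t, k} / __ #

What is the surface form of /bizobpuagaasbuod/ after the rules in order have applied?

bizopapuagaazbuot

Rule 1 (regressive voicing assimilation): /b/ precedes the voiceless obstruent /p/, so it devoices to [p] by assimilation. /s/ precedes the voiced obstruent /b/, so it voices to [z] by assimilation. /bizobpuagaasbuod/ → bizoppuagaazbuod.
Rule 2 (stop-cluster a-epenthesis): /p/ and /p/ form a stop–stop cluster, so [a] is inserted between them. /bizoppuagaazbuod/ → bizopapuagaazbuod.
Rule 3 (final devoicing): /d/ is a voiced stop in word-final position, so it devoices to [t]. /bizopapuagaazbuod/ → bizopapuagaazbuot.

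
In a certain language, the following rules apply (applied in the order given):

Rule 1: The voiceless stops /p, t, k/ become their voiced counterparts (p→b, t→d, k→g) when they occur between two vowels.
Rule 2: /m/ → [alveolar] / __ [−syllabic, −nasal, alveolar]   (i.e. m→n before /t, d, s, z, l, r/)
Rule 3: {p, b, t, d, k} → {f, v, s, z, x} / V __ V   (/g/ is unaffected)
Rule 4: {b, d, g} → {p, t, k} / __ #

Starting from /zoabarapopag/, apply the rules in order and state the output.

zoavaravovak

Rule 1 (intervocalic voicing): /p/ is a voiceless stop between vowels /a/ and /o/, so it voices to [b]. /p/ is a voiceless stop between vowels /o/ and /a/, so it voices to [b]. /zoabarapopag/ → zoabarabobag.
Rule 2 (nasal place assimilation): no segment meets the environment; /zoabarabobag/ is unchanged.
Rule 3 (intervocalic spirantization): /b/ is a stop between vowels /a/ and /a/, so it spirantizes to the fricative [v]. /b/ is a stop between vowels /a/ and /o/, so it spirantizes to the fricative [v]. /b/ is a stop between vowels /o/ and /a/, so it spirantizes to the fricative [v]. /zoabarabobag/ → zoavaravovag.
Rule 4 (final devoicing): /g/ is a voiced stop in word-final position, so it devoices to [k]. /zoavaravovag/ → zoavaravovak.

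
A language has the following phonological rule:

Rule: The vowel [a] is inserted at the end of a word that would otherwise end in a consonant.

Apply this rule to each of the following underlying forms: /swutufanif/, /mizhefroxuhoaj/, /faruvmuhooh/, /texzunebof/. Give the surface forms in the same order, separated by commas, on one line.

swutufanifa, mizhefroxuhoaja, faruvmuhooha, texzunebofa

/swutufanif/: the form ends in the consonant /f/, so [a] is inserted word-finally. → [swutufanifa].
/mizhefroxuhoaj/: the form ends in the consonant /j/, so [a] is inserted word-finally. → [mizhefroxuhoaja].
/faruvmuhooh/: the form ends in the consonant /h/, so [a] is inserted word-finally. → [faruvmuhooha].
/texzunebof/: the form ends in the consonant /f/, so [a] is inserted word-finally. → [texzunebofa].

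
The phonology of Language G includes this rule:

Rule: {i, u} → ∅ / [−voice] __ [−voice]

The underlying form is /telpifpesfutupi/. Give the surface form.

/i/ is a high vowel flanked by voiceless consonants /p/ and /f/, so it deletes.
/u/ is a high vowel flanked by voiceless consonants /f/ and /t/, so it deletes.
/u/ is a high vowel flanked by voiceless consonants /t/ and /p/, so it deletes.
The other instance of /i/ does not occur in the required environment and remains unchanged.
Surface form: [telpfpesftpi].

telpfpesftpi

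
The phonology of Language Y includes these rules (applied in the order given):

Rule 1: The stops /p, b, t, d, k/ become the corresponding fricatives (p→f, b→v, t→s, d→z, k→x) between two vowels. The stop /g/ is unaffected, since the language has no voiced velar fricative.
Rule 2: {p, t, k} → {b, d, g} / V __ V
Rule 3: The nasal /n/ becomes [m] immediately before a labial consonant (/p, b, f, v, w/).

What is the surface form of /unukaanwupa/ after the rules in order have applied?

Rule 1 (intervocalic spirantization): /k/ is a stop between vowels /u/ and /a/, so it spirantizes to the fricative [x]. /p/ is a stop between vowels /u/ and /a/, so it spirantizes to the fricative [f]. /unukaanwupa/ → unuxaanwufa.
Rule 2 (intervocalic voicing): no segment meets the environment; /unuxaanwufa/ is unchanged.
Rule 3 (nasal place assimilation): /n/ precedes the labial consonant /w/, so it assimilates in place to [m]. /unuxaanwufa/ → unuxaamwufa.

unuxaamwufa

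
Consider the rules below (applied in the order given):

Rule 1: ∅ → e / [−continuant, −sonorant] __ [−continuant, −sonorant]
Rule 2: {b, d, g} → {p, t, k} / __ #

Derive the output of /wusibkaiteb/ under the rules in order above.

wusibekaitep

Rule 1 (stop-cluster e-epenthesis): /b/ and /k/ form a stop–stop cluster, so [e] is inserted between them. /wusibkaiteb/ → wusibekaiteb.
Rule 2 (final devoicing): /b/ is a voiced stop in word-final position, so it devoices to [p]. /wusibekaiteb/ → wusibekaitep.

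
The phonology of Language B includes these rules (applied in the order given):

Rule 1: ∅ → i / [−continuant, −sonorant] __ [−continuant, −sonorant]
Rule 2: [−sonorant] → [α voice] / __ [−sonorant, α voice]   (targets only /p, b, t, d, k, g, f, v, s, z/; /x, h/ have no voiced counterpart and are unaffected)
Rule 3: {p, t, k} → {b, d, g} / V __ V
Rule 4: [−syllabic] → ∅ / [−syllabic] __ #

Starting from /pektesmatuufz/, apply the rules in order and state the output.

pegidesmaduuv

Rule 1 (stop-cluster i-epenthesis): /k/ and /t/ form a stop–stop cluster, so [i] is inserted between them. /pektesmatuufz/ → pekitesmatuufz.
Rule 2 (regressive voicing assimilation): /f/ precedes the voiced obstruent /z/, so it voices to [v] by assimilation. /pekitesmatuufz/ → pekitesmatuuvz.
Rule 3 (intervocalic voicing): /k/ is a voiceless stop between vowels /e/ and /i/, so it voices to [g]. /t/ is a voiceless stop between vowels /i/ and /e/, so it voices to [d]. /t/ is a voiceless stop between vowels /a/ and /u/, so it voices to [d]. /pekitesmatuuvz/ → pegidesmaduuvz.
Rule 4 (final cluster simplification): /z/ is the second consonant of a word-final cluster /vz/, so it deletes. /pegidesmaduuvz/ → pegidesmaduuv.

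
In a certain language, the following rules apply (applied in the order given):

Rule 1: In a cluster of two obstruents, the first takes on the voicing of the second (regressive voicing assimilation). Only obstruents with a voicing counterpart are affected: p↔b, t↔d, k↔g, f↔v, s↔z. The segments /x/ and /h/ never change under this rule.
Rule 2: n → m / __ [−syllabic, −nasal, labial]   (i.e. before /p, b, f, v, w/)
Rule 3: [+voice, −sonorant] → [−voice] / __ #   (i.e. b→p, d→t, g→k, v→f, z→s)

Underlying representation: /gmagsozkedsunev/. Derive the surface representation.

Rule 1 (regressive voicing assimilation): /g/ precedes the voiceless obstruent /s/, so it devoices to [k] by assimilation. /z/ precedes the voiceless obstruent /k/, so it devoices to [s] by assimilation. /d/ precedes the voiceless obstruent /s/, so it devoices to [t] by assimilation. /gmagsozkedsunev/ → gmaksosketsunev.
Rule 2 (nasal place assimilation): no segment meets the environment; /gmaksosketsunev/ is unchanged.
Rule 3 (final devoicing): /v/ is a voiced obstruent in word-final position, so it devoices to [f]. /gmaksosketsunev/ → gmaksosketsunef.

gmaksosketsunef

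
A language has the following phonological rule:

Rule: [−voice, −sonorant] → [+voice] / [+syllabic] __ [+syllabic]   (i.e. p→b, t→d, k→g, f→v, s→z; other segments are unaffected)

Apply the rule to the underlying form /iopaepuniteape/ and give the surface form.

iobaebunideabe

/p/ is a voiceless obstruent between vowels /o/ and /a/, so it voices to [b].
/p/ is a voiceless obstruent between vowels /e/ and /u/, so it voices to [b].
/t/ is a voiceless obstruent between vowels /i/ and /e/, so it voices to [d].
/p/ is a voiceless obstruent between vowels /a/ and /e/, so it voices to [b].
Surface form: [iobaebunideabe].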